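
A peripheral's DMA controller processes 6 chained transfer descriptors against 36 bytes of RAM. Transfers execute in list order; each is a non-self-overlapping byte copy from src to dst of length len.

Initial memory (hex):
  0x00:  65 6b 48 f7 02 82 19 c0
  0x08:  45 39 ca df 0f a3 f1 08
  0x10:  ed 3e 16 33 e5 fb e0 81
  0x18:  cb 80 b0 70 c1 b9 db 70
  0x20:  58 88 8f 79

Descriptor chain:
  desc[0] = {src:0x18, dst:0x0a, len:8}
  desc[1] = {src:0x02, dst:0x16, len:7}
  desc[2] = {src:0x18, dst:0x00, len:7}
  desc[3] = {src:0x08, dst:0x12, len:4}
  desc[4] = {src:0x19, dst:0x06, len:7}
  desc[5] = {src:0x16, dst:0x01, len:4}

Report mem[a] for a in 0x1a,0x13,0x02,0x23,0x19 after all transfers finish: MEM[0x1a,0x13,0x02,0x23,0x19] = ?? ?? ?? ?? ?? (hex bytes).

#0 dst[0x0a+8] := {0xcb,0x80,0xb0,0x70,0xc1,0xb9,0xdb,0x70}
#1 dst[0x16+7] := {0x48,0xf7,0x02,0x82,0x19,0xc0,0x45}
#2 dst[0x00+7] := {0x02,0x82,0x19,0xc0,0x45,0xb9,0xdb}
#3 dst[0x12+4] := {0x45,0x39,0xcb,0x80}
#4 dst[0x06+7] := {0x82,0x19,0xc0,0x45,0xb9,0xdb,0x70}
#5 dst[0x01+4] := {0x48,0xf7,0x02,0x82}
query mem[0x1a]=0x19, mem[0x13]=0x39, mem[0x02]=0xf7, mem[0x23]=0x79, mem[0x19]=0x82

MEM[0x1a,0x13,0x02,0x23,0x19] = 19 39 f7 79 82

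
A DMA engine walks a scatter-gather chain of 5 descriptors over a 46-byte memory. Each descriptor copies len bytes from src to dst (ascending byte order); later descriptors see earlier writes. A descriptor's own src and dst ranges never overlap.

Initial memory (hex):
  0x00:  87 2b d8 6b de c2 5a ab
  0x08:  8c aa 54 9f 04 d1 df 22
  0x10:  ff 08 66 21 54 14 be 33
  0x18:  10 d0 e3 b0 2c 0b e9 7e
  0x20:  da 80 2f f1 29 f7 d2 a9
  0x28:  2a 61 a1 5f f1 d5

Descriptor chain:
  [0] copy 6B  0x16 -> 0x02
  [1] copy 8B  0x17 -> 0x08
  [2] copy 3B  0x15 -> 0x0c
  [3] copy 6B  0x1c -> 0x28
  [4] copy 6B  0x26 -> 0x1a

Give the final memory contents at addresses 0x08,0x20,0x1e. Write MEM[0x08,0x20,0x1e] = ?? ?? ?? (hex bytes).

[0] 0x16->0x02 len=6 : be 33 10 d0 e3 b0
[1] 0x17->0x08 len=8 : 33 10 d0 e3 b0 2c 0b e9
[2] 0x15->0x0c len=3 : 14 be 33
[3] 0x1c->0x28 len=6 : 2c 0b e9 7e da 80
[4] 0x26->0x1a len=6 : d2 a9 2c 0b e9 7e
query mem[0x08]=0x33, mem[0x20]=0xda, mem[0x1e]=0xe9

MEM[0x08,0x20,0x1e] = 33 da e9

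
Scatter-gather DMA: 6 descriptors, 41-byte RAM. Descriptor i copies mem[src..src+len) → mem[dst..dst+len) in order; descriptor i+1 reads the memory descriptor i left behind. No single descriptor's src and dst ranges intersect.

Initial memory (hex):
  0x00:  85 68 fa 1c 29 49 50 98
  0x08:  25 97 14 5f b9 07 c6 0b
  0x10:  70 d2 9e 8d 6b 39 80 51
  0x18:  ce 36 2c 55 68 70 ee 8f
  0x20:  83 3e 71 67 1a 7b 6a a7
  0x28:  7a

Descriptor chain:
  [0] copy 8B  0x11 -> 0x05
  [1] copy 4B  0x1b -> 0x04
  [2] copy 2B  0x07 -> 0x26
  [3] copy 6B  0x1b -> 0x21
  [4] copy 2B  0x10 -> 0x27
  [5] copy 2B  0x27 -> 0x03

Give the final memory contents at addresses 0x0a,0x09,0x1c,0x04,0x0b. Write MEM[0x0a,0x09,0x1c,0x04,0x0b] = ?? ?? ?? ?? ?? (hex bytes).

#0 dst[0x05+8] := {0xd2,0x9e,0x8d,0x6b,0x39,0x80,0x51,0xce}
#1 dst[0x04+4] := {0x55,0x68,0x70,0xee}
#2 dst[0x26+2] := {0xee,0x6b}
#3 dst[0x21+6] := {0x55,0x68,0x70,0xee,0x8f,0x83}
#4 dst[0x27+2] := {0x70,0xd2}
#5 dst[0x03+2] := {0x70,0xd2}
query mem[0x0a]=0x80, mem[0x09]=0x39, mem[0x1c]=0x68, mem[0x04]=0xd2, mem[0x0b]=0x51

MEM[0x0a,0x09,0x1c,0x04,0x0b] = 80 39 68 d2 51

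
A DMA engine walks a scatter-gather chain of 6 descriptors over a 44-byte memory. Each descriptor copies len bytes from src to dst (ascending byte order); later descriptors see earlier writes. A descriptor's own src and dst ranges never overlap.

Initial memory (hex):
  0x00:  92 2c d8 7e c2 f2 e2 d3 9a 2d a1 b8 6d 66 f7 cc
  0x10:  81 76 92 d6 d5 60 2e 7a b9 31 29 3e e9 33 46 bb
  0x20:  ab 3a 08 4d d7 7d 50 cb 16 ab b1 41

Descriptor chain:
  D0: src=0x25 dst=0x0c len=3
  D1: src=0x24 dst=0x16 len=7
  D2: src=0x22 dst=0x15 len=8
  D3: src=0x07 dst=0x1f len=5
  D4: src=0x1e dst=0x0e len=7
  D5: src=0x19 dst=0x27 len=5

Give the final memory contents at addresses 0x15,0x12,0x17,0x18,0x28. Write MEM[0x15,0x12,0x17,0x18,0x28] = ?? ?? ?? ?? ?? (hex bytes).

D0: mem[0x0c..0x0e] <- [7d 50 cb]
D1: mem[0x16..0x1c] <- [d7 7d 50 cb 16 ab b1]
D2: mem[0x15..0x1c] <- [08 4d d7 7d 50 cb 16 ab]
D3: mem[0x1f..0x23] <- [d3 9a 2d a1 b8]
D4: mem[0x0e..0x14] <- [46 d3 9a 2d a1 b8 d7]
D5: mem[0x27..0x2b] <- [50 cb 16 ab 33]
query mem[0x15]=0x08, mem[0x12]=0xa1, mem[0x17]=0xd7, mem[0x18]=0x7d, mem[0x28]=0xcb

MEM[0x15,0x12,0x17,0x18,0x28] = 08 a1 d7 7d cb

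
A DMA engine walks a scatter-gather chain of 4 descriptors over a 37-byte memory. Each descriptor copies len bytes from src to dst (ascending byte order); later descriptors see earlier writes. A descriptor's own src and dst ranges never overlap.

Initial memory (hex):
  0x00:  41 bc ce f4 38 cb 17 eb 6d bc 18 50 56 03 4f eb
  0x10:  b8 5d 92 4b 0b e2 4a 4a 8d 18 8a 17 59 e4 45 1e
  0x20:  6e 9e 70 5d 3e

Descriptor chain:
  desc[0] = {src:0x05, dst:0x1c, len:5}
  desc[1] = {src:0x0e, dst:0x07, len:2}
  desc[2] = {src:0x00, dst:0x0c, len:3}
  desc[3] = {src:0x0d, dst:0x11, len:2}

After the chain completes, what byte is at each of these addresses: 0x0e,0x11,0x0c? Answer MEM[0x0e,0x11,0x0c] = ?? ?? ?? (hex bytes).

MEM[0x0e,0x11,0x0c] = ce bc 41

[0] 0x05->0x1c len=5 : cb 17 eb 6d bc
[1] 0x0e->0x07 len=2 : 4f eb
[2] 0x00->0x0c len=3 : 41 bc ce
[3] 0x0d->0x11 len=2 : bc ce
query mem[0x0e]=0xce, mem[0x11]=0xbc, mem[0x0c]=0x41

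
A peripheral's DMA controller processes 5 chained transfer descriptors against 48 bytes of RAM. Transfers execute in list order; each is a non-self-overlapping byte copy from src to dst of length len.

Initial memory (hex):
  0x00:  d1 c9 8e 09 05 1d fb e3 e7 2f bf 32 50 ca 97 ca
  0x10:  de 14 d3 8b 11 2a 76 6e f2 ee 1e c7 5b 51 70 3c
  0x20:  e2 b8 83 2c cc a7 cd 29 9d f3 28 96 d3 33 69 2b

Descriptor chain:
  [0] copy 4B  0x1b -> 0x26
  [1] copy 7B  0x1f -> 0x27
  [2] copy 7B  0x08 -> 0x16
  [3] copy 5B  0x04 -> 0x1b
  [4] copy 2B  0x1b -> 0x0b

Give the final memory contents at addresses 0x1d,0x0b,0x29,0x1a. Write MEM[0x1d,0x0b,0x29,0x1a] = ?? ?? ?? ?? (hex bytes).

MEM[0x1d,0x0b,0x29,0x1a] = fb 05 b8 50

D0: mem[0x26..0x29] <- [c7 5b 51 70]
D1: mem[0x27..0x2d] <- [3c e2 b8 83 2c cc a7]
D2: mem[0x16..0x1c] <- [e7 2f bf 32 50 ca 97]
D3: mem[0x1b..0x1f] <- [05 1d fb e3 e7]
D4: mem[0x0b..0x0c] <- [05 1d]
query mem[0x1d]=0xfb, mem[0x0b]=0x05, mem[0x29]=0xb8, mem[0x1a]=0x50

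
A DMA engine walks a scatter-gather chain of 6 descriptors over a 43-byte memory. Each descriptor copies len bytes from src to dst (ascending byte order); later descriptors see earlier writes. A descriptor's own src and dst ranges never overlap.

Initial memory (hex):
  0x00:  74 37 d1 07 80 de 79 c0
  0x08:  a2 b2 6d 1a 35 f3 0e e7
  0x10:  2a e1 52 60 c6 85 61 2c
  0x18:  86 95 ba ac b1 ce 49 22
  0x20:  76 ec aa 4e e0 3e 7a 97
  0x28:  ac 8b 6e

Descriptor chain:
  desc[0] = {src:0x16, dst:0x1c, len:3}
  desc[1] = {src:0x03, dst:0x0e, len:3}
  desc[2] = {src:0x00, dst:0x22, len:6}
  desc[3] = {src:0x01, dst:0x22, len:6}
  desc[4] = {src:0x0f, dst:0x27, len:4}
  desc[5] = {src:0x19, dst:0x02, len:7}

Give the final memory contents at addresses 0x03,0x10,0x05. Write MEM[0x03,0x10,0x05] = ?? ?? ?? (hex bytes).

MEM[0x03,0x10,0x05] = ba de 61

  after D0: wrote 3B at 0x1c = 612c86
  after D1: wrote 3B at 0x0e = 0780de
  after D2: wrote 6B at 0x22 = 7437d10780de
  after D3: wrote 6B at 0x22 = 37d10780de79
  after D4: wrote 4B at 0x27 = 80dee152
  after D5: wrote 7B at 0x02 = 95baac612c8622
query mem[0x03]=0xba, mem[0x10]=0xde, mem[0x05]=0x61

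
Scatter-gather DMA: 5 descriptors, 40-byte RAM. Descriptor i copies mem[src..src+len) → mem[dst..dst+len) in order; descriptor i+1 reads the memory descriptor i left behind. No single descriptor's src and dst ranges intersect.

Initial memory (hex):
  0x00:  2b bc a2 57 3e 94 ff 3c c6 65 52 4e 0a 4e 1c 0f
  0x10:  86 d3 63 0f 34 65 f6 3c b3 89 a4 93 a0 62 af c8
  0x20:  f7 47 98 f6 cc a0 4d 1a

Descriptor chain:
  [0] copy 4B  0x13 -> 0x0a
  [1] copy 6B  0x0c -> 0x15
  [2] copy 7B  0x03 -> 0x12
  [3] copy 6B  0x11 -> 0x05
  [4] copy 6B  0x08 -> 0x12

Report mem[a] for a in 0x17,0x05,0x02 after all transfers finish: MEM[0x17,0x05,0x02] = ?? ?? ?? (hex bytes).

[0] 0x13->0x0a len=4 : 0f 34 65 f6
[1] 0x0c->0x15 len=6 : 65 f6 1c 0f 86 d3
[2] 0x03->0x12 len=7 : 57 3e 94 ff 3c c6 65
[3] 0x11->0x05 len=6 : d3 57 3e 94 ff 3c
[4] 0x08->0x12 len=6 : 94 ff 3c 34 65 f6
query mem[0x17]=0xf6, mem[0x05]=0xd3, mem[0x02]=0xa2

MEM[0x17,0x05,0x02] = f6 d3 a2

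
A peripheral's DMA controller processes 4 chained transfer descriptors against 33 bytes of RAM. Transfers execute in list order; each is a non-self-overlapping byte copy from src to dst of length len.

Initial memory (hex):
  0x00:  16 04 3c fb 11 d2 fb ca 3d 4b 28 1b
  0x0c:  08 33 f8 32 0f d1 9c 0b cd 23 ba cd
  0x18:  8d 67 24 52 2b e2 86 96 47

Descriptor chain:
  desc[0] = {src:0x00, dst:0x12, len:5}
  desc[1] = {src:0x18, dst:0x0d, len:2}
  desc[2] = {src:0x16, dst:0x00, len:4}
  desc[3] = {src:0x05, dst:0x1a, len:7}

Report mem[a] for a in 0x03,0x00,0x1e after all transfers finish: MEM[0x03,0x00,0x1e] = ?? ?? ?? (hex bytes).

[0] 0x00->0x12 len=5 : 16 04 3c fb 11
[1] 0x18->0x0d len=2 : 8d 67
[2] 0x16->0x00 len=4 : 11 cd 8d 67
[3] 0x05->0x1a len=7 : d2 fb ca 3d 4b 28 1b
query mem[0x03]=0x67, mem[0x00]=0x11, mem[0x1e]=0x4b

MEM[0x03,0x00,0x1e] = 67 11 4b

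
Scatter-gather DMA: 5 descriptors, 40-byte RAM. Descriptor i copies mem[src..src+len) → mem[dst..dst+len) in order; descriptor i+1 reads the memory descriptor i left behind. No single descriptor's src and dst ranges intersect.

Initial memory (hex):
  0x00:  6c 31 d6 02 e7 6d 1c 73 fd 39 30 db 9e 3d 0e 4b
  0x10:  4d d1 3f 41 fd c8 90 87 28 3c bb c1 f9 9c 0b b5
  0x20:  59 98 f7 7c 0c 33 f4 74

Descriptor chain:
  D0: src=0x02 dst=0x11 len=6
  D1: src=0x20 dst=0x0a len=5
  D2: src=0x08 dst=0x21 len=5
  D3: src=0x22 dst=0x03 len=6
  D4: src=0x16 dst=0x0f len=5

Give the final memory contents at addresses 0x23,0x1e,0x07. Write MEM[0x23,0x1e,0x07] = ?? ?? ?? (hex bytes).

#0 dst[0x11+6] := {0xd6,0x02,0xe7,0x6d,0x1c,0x73}
#1 dst[0x0a+5] := {0x59,0x98,0xf7,0x7c,0x0c}
#2 dst[0x21+5] := {0xfd,0x39,0x59,0x98,0xf7}
#3 dst[0x03+6] := {0x39,0x59,0x98,0xf7,0xf4,0x74}
#4 dst[0x0f+5] := {0x73,0x87,0x28,0x3c,0xbb}
query mem[0x23]=0x59, mem[0x1e]=0x0b, mem[0x07]=0xf4

MEM[0x23,0x1e,0x07] = 59 0b f4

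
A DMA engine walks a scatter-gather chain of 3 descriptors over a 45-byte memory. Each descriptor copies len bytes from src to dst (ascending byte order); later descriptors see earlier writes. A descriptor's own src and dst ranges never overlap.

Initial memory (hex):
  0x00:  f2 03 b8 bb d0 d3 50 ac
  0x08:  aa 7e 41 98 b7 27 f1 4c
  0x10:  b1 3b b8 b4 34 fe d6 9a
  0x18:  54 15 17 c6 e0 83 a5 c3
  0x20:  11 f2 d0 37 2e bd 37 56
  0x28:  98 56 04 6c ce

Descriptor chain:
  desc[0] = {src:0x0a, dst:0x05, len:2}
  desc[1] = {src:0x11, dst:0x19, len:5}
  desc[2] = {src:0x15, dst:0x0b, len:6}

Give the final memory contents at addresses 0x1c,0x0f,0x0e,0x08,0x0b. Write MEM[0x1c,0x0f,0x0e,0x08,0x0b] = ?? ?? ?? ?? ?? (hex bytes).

MEM[0x1c,0x0f,0x0e,0x08,0x0b] = 34 3b 54 aa fe

D0: mem[0x05..0x06] <- [41 98]
D1: mem[0x19..0x1d] <- [3b b8 b4 34 fe]
D2: mem[0x0b..0x10] <- [fe d6 9a 54 3b b8]
query mem[0x1c]=0x34, mem[0x0f]=0x3b, mem[0x0e]=0x54, mem[0x08]=0xaa, mem[0x0b]=0xfe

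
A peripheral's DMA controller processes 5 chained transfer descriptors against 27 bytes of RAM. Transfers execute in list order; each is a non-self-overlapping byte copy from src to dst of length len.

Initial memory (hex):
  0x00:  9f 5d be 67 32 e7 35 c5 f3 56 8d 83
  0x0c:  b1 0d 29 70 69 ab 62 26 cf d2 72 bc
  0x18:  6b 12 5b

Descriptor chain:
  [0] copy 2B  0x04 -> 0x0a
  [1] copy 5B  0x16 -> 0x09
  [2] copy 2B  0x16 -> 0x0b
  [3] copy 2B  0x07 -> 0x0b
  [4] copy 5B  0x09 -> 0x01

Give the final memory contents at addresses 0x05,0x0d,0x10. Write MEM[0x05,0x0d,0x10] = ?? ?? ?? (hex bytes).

MEM[0x05,0x0d,0x10] = 5b 5b 69

  after D0: wrote 2B at 0x0a = 32e7
  after D1: wrote 5B at 0x09 = 72bc6b125b
  after D2: wrote 2B at 0x0b = 72bc
  after D3: wrote 2B at 0x0b = c5f3
  after D4: wrote 5B at 0x01 = 72bcc5f35b
query mem[0x05]=0x5b, mem[0x0d]=0x5b, mem[0x10]=0x69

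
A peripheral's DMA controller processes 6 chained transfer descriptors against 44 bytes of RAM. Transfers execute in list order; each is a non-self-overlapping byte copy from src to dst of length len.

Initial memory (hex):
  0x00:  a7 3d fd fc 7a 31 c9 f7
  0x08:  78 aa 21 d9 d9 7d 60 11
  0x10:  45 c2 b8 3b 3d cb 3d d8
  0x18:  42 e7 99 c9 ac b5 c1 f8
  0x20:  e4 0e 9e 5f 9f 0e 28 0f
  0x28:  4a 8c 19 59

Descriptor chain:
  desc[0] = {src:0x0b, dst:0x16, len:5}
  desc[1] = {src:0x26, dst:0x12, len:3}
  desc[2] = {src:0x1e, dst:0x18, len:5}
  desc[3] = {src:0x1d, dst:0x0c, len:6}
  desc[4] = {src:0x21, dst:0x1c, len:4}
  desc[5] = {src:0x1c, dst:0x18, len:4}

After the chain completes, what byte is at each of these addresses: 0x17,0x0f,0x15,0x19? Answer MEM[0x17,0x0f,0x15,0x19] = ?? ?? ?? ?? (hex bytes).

[0] 0x0b->0x16 len=5 : d9 d9 7d 60 11
[1] 0x26->0x12 len=3 : 28 0f 4a
[2] 0x1e->0x18 len=5 : c1 f8 e4 0e 9e
[3] 0x1d->0x0c len=6 : b5 c1 f8 e4 0e 9e
[4] 0x21->0x1c len=4 : 0e 9e 5f 9f
[5] 0x1c->0x18 len=4 : 0e 9e 5f 9f
query mem[0x17]=0xd9, mem[0x0f]=0xe4, mem[0x15]=0xcb, mem[0x19]=0x9e

MEM[0x17,0x0f,0x15,0x19] = d9 e4 cb 9e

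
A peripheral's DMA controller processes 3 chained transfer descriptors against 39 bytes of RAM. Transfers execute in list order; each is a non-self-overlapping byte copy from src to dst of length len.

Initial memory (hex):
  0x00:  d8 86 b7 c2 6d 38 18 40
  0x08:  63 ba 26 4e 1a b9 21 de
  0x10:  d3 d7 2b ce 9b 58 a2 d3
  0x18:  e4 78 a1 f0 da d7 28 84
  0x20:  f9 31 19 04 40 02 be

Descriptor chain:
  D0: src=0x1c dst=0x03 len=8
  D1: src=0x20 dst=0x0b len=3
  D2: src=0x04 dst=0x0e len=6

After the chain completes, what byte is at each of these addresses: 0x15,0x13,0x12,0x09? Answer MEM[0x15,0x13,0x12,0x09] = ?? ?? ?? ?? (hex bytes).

#0 dst[0x03+8] := {0xda,0xd7,0x28,0x84,0xf9,0x31,0x19,0x04}
#1 dst[0x0b+3] := {0xf9,0x31,0x19}
#2 dst[0x0e+6] := {0xd7,0x28,0x84,0xf9,0x31,0x19}
query mem[0x15]=0x58, mem[0x13]=0x19, mem[0x12]=0x31, mem[0x09]=0x19

MEM[0x15,0x13,0x12,0x09] = 58 19 31 19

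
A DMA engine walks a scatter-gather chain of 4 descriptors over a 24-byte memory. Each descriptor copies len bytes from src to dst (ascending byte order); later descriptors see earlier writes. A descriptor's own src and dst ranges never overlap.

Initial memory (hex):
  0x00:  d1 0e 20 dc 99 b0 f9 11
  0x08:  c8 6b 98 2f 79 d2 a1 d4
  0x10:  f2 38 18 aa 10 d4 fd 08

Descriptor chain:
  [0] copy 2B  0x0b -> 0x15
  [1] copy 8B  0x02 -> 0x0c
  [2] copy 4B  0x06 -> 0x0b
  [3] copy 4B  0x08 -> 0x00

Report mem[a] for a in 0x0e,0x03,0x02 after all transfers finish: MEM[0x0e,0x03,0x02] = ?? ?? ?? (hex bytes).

  after D0: wrote 2B at 0x15 = 2f79
  after D1: wrote 8B at 0x0c = 20dc99b0f911c86b
  after D2: wrote 4B at 0x0b = f911c86b
  after D3: wrote 4B at 0x00 = c86b98f9
query mem[0x0e]=0x6b, mem[0x03]=0xf9, mem[0x02]=0x98

MEM[0x0e,0x03,0x02] = 6b f9 98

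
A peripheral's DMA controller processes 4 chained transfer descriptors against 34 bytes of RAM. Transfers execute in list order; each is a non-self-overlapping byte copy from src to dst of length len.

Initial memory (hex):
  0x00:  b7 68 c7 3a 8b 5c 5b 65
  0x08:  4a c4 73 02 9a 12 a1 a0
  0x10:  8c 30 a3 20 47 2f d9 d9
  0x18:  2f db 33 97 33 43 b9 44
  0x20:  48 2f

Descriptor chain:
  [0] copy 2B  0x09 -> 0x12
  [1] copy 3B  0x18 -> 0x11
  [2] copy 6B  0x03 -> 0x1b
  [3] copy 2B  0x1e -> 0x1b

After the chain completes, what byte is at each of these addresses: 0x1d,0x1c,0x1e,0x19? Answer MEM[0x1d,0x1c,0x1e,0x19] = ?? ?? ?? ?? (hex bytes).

MEM[0x1d,0x1c,0x1e,0x19] = 5c 65 5b db

D0: mem[0x12..0x13] <- [c4 73]
D1: mem[0x11..0x13] <- [2f db 33]
D2: mem[0x1b..0x20] <- [3a 8b 5c 5b 65 4a]
D3: mem[0x1b..0x1c] <- [5b 65]
query mem[0x1d]=0x5c, mem[0x1c]=0x65, mem[0x1e]=0x5b, mem[0x19]=0xdb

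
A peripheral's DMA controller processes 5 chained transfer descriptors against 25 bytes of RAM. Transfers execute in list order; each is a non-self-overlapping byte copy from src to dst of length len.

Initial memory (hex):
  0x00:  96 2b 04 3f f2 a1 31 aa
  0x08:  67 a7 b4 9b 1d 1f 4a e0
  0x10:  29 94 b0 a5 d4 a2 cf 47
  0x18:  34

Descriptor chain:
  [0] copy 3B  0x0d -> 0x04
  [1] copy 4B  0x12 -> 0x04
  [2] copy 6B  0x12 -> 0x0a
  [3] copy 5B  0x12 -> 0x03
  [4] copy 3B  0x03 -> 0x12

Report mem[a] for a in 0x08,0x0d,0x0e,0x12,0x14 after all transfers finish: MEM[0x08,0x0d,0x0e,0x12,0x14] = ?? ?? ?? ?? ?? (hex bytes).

MEM[0x08,0x0d,0x0e,0x12,0x14] = 67 a2 cf b0 d4

#0 dst[0x04+3] := {0x1f,0x4a,0xe0}
#1 dst[0x04+4] := {0xb0,0xa5,0xd4,0xa2}
#2 dst[0x0a+6] := {0xb0,0xa5,0xd4,0xa2,0xcf,0x47}
#3 dst[0x03+5] := {0xb0,0xa5,0xd4,0xa2,0xcf}
#4 dst[0x12+3] := {0xb0,0xa5,0xd4}
query mem[0x08]=0x67, mem[0x0d]=0xa2, mem[0x0e]=0xcf, mem[0x12]=0xb0, mem[0x14]=0xd4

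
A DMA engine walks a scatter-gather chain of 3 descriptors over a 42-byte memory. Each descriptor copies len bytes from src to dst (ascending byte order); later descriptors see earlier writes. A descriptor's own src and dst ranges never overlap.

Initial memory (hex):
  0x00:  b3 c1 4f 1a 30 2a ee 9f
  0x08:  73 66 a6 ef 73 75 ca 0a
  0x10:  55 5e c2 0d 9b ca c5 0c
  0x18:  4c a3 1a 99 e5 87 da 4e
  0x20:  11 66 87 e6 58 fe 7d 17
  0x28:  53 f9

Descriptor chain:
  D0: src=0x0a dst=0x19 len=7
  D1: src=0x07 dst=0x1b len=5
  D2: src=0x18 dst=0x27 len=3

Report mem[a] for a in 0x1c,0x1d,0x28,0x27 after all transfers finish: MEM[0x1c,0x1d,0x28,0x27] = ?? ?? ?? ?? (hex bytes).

  after D0: wrote 7B at 0x19 = a6ef7375ca0a55
  after D1: wrote 5B at 0x1b = 9f7366a6ef
  after D2: wrote 3B at 0x27 = 4ca6ef
query mem[0x1c]=0x73, mem[0x1d]=0x66, mem[0x28]=0xa6, mem[0x27]=0x4c

MEM[0x1c,0x1d,0x28,0x27] = 73 66 a6 4c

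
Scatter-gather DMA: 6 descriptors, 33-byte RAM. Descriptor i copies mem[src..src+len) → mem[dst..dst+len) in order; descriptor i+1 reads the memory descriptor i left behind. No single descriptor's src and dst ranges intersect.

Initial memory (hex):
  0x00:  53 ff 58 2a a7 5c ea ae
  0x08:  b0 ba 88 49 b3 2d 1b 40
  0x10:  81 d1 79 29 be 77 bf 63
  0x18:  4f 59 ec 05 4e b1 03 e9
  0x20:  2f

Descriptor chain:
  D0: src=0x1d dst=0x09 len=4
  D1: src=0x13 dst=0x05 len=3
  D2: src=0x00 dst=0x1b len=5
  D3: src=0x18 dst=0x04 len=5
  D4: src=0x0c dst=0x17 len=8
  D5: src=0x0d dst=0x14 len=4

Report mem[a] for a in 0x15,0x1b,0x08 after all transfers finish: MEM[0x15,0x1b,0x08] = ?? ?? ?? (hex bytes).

MEM[0x15,0x1b,0x08] = 1b 81 ff

#0 dst[0x09+4] := {0xb1,0x03,0xe9,0x2f}
#1 dst[0x05+3] := {0x29,0xbe,0x77}
#2 dst[0x1b+5] := {0x53,0xff,0x58,0x2a,0xa7}
#3 dst[0x04+5] := {0x4f,0x59,0xec,0x53,0xff}
#4 dst[0x17+8] := {0x2f,0x2d,0x1b,0x40,0x81,0xd1,0x79,0x29}
#5 dst[0x14+4] := {0x2d,0x1b,0x40,0x81}
query mem[0x15]=0x1b, mem[0x1b]=0x81, mem[0x08]=0xff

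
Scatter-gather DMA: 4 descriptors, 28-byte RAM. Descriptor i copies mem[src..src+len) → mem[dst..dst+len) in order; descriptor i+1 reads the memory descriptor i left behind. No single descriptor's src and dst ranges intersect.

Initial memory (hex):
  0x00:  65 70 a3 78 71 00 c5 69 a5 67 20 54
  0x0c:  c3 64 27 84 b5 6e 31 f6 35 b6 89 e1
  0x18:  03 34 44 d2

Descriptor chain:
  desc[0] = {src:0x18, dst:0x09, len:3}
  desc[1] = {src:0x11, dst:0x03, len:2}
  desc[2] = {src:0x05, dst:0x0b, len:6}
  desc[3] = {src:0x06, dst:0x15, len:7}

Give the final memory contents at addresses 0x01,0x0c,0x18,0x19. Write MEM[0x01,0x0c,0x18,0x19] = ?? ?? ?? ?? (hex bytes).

D0: mem[0x09..0x0b] <- [03 34 44]
D1: mem[0x03..0x04] <- [6e 31]
D2: mem[0x0b..0x10] <- [00 c5 69 a5 03 34]
D3: mem[0x15..0x1b] <- [c5 69 a5 03 34 00 c5]
query mem[0x01]=0x70, mem[0x0c]=0xc5, mem[0x18]=0x03, mem[0x19]=0x34

MEM[0x01,0x0c,0x18,0x19] = 70 c5 03 34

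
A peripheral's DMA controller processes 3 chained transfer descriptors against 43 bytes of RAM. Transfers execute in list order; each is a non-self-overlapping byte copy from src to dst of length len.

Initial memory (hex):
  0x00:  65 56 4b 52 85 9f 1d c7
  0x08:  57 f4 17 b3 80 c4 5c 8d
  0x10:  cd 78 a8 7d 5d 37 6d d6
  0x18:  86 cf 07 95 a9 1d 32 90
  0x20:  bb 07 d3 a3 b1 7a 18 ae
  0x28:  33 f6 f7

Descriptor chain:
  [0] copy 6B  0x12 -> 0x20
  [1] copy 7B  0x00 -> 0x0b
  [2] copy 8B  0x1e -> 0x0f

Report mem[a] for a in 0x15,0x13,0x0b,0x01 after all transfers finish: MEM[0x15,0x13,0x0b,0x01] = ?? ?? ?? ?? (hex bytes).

#0 dst[0x20+6] := {0xa8,0x7d,0x5d,0x37,0x6d,0xd6}
#1 dst[0x0b+7] := {0x65,0x56,0x4b,0x52,0x85,0x9f,0x1d}
#2 dst[0x0f+8] := {0x32,0x90,0xa8,0x7d,0x5d,0x37,0x6d,0xd6}
query mem[0x15]=0x6d, mem[0x13]=0x5d, mem[0x0b]=0x65, mem[0x01]=0x56

MEM[0x15,0x13,0x0b,0x01] = 6d 5d 65 56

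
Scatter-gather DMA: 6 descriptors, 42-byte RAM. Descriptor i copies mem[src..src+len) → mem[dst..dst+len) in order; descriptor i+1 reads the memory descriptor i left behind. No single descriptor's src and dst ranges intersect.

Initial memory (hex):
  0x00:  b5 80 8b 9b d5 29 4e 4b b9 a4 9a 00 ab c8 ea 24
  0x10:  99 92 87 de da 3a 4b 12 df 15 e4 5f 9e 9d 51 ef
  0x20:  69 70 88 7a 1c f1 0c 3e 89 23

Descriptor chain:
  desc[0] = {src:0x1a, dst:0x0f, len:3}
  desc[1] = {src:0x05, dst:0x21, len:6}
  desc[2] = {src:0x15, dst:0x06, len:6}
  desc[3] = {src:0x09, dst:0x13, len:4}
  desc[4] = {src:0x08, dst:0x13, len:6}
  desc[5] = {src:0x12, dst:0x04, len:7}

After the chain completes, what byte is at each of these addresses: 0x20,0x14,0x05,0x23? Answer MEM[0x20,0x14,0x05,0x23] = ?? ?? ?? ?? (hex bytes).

[0] 0x1a->0x0f len=3 : e4 5f 9e
[1] 0x05->0x21 len=6 : 29 4e 4b b9 a4 9a
[2] 0x15->0x06 len=6 : 3a 4b 12 df 15 e4
[3] 0x09->0x13 len=4 : df 15 e4 ab
[4] 0x08->0x13 len=6 : 12 df 15 e4 ab c8
[5] 0x12->0x04 len=7 : 87 12 df 15 e4 ab c8
query mem[0x20]=0x69, mem[0x14]=0xdf, mem[0x05]=0x12, mem[0x23]=0x4b

MEM[0x20,0x14,0x05,0x23] = 69 df 12 4b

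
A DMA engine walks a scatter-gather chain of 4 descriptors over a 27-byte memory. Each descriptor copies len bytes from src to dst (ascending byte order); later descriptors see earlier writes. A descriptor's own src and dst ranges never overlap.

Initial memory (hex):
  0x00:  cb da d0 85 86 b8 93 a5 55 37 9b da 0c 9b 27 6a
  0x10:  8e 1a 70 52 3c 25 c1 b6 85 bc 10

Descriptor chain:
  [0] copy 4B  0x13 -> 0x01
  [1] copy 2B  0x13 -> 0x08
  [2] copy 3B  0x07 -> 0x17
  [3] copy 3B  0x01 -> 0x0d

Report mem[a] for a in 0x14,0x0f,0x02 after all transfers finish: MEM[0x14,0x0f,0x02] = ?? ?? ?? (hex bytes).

MEM[0x14,0x0f,0x02] = 3c 25 3c

#0 dst[0x01+4] := {0x52,0x3c,0x25,0xc1}
#1 dst[0x08+2] := {0x52,0x3c}
#2 dst[0x17+3] := {0xa5,0x52,0x3c}
#3 dst[0x0d+3] := {0x52,0x3c,0x25}
query mem[0x14]=0x3c, mem[0x0f]=0x25, mem[0x02]=0x3c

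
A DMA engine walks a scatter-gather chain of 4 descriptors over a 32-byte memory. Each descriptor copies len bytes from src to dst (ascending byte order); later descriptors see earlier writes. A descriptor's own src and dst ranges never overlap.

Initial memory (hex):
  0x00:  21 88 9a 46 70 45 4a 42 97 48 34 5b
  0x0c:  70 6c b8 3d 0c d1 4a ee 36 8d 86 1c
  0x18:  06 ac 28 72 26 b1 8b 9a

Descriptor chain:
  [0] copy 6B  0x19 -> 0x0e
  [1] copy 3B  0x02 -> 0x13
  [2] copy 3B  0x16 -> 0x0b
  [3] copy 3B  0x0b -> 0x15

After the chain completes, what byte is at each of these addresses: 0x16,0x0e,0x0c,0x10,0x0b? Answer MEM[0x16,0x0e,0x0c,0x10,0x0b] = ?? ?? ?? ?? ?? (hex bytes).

MEM[0x16,0x0e,0x0c,0x10,0x0b] = 1c ac 1c 72 86

[0] 0x19->0x0e len=6 : ac 28 72 26 b1 8b
[1] 0x02->0x13 len=3 : 9a 46 70
[2] 0x16->0x0b len=3 : 86 1c 06
[3] 0x0b->0x15 len=3 : 86 1c 06
query mem[0x16]=0x1c, mem[0x0e]=0xac, mem[0x0c]=0x1c, mem[0x10]=0x72, mem[0x0b]=0x86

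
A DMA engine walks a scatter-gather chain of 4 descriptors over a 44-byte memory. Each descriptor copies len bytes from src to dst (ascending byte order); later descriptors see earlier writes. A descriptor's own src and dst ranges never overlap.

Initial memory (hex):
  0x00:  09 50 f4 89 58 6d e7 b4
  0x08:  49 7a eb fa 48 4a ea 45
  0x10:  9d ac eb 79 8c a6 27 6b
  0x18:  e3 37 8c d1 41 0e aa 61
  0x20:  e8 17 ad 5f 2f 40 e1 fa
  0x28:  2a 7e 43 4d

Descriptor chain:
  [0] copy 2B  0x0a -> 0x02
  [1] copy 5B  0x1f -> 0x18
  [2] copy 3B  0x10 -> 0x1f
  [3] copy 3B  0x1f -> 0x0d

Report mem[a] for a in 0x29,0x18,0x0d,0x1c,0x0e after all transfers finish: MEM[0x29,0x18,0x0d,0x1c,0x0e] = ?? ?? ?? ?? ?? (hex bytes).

MEM[0x29,0x18,0x0d,0x1c,0x0e] = 7e 61 9d 5f ac

  after D0: wrote 2B at 0x02 = ebfa
  after D1: wrote 5B at 0x18 = 61e817ad5f
  after D2: wrote 3B at 0x1f = 9daceb
  after D3: wrote 3B at 0x0d = 9daceb
query mem[0x29]=0x7e, mem[0x18]=0x61, mem[0x0d]=0x9d, mem[0x1c]=0x5f, mem[0x0e]=0xac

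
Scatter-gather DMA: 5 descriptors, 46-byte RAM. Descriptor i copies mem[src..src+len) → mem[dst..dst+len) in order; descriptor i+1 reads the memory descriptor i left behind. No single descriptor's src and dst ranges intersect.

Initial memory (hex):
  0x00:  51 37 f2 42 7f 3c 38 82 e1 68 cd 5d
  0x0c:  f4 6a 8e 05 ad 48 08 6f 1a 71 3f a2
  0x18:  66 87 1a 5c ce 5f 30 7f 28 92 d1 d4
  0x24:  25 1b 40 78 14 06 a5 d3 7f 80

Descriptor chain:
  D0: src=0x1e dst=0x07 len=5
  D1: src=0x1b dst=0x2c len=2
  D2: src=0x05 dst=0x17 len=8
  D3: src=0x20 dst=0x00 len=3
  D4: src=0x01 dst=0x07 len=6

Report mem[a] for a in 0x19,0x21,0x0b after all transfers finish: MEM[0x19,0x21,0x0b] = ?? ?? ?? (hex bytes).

#0 dst[0x07+5] := {0x30,0x7f,0x28,0x92,0xd1}
#1 dst[0x2c+2] := {0x5c,0xce}
#2 dst[0x17+8] := {0x3c,0x38,0x30,0x7f,0x28,0x92,0xd1,0xf4}
#3 dst[0x00+3] := {0x28,0x92,0xd1}
#4 dst[0x07+6] := {0x92,0xd1,0x42,0x7f,0x3c,0x38}
query mem[0x19]=0x30, mem[0x21]=0x92, mem[0x0b]=0x3c

MEM[0x19,0x21,0x0b] = 30 92 3c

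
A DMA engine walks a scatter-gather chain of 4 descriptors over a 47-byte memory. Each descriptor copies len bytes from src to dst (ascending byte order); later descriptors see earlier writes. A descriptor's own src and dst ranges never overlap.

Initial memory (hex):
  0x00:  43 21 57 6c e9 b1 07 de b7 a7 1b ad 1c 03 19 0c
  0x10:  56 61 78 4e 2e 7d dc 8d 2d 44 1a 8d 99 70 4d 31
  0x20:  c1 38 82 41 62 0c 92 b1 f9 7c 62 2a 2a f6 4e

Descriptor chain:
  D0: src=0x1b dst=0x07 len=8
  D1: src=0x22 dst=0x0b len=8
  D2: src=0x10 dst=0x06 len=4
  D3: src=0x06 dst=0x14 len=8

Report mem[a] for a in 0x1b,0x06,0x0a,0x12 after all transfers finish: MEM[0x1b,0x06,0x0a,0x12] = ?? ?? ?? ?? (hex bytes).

#0 dst[0x07+8] := {0x8d,0x99,0x70,0x4d,0x31,0xc1,0x38,0x82}
#1 dst[0x0b+8] := {0x82,0x41,0x62,0x0c,0x92,0xb1,0xf9,0x7c}
#2 dst[0x06+4] := {0xb1,0xf9,0x7c,0x4e}
#3 dst[0x14+8] := {0xb1,0xf9,0x7c,0x4e,0x4d,0x82,0x41,0x62}
query mem[0x1b]=0x62, mem[0x06]=0xb1, mem[0x0a]=0x4d, mem[0x12]=0x7c

MEM[0x1b,0x06,0x0a,0x12] = 62 b1 4d 7c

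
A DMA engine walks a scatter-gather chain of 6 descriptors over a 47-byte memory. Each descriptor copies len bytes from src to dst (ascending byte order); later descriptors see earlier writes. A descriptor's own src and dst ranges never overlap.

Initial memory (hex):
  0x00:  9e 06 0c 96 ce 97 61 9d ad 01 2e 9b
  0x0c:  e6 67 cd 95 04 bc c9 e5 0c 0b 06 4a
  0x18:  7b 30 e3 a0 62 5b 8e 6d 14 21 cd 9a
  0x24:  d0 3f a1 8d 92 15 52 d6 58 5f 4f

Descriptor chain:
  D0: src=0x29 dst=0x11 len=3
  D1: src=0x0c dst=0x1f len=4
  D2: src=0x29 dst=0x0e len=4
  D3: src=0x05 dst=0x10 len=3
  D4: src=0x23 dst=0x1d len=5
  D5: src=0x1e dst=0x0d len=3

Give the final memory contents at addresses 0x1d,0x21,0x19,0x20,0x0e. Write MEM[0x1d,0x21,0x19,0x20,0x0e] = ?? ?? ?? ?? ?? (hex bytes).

D0: mem[0x11..0x13] <- [15 52 d6]
D1: mem[0x1f..0x22] <- [e6 67 cd 95]
D2: mem[0x0e..0x11] <- [15 52 d6 58]
D3: mem[0x10..0x12] <- [97 61 9d]
D4: mem[0x1d..0x21] <- [9a d0 3f a1 8d]
D5: mem[0x0d..0x0f] <- [d0 3f a1]
query mem[0x1d]=0x9a, mem[0x21]=0x8d, mem[0x19]=0x30, mem[0x20]=0xa1, mem[0x0e]=0x3f

MEM[0x1d,0x21,0x19,0x20,0x0e] = 9a 8d 30 a1 3f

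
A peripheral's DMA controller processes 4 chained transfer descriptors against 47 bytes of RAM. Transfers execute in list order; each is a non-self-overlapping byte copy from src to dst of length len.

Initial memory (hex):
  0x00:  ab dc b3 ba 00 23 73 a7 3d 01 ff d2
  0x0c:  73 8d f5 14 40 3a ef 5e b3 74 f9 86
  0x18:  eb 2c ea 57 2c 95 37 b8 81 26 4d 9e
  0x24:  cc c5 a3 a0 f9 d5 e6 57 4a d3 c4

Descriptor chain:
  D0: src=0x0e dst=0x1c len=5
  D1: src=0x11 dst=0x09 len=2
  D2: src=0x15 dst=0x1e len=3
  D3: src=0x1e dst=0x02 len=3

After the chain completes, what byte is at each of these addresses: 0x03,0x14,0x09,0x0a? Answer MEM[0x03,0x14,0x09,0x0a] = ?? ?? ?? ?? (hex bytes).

MEM[0x03,0x14,0x09,0x0a] = f9 b3 3a ef

D0: mem[0x1c..0x20] <- [f5 14 40 3a ef]
D1: mem[0x09..0x0a] <- [3a ef]
D2: mem[0x1e..0x20] <- [74 f9 86]
D3: mem[0x02..0x04] <- [74 f9 86]
query mem[0x03]=0xf9, mem[0x14]=0xb3, mem[0x09]=0x3a, mem[0x0a]=0xef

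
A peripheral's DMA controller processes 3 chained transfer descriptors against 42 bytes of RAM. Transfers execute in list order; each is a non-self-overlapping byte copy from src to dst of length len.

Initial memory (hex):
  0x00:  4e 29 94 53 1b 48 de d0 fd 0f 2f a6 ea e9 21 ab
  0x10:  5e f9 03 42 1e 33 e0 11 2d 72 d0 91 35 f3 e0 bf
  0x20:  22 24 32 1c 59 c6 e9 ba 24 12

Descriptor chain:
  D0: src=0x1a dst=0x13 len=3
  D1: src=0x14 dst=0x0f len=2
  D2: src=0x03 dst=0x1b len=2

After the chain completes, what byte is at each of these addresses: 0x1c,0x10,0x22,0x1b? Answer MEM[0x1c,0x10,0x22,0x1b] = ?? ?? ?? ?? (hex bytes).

  after D0: wrote 3B at 0x13 = d09135
  after D1: wrote 2B at 0x0f = 9135
  after D2: wrote 2B at 0x1b = 531b
query mem[0x1c]=0x1b, mem[0x10]=0x35, mem[0x22]=0x32, mem[0x1b]=0x53

MEM[0x1c,0x10,0x22,0x1b] = 1b 35 32 53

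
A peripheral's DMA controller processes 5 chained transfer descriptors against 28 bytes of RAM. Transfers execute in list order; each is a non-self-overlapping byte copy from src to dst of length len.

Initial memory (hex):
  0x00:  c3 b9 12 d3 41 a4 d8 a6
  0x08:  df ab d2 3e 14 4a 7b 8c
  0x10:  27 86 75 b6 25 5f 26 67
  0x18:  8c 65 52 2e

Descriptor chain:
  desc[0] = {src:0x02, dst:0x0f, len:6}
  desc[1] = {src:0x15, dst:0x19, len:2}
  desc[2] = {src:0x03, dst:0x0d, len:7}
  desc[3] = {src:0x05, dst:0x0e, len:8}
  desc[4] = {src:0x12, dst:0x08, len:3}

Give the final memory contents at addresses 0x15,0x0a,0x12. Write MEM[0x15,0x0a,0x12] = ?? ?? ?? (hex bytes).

  after D0: wrote 6B at 0x0f = 12d341a4d8a6
  after D1: wrote 2B at 0x19 = 5f26
  after D2: wrote 7B at 0x0d = d341a4d8a6dfab
  after D3: wrote 8B at 0x0e = a4d8a6dfabd23e14
  after D4: wrote 3B at 0x08 = abd23e
query mem[0x15]=0x14, mem[0x0a]=0x3e, mem[0x12]=0xab

MEM[0x15,0x0a,0x12] = 14 3e ab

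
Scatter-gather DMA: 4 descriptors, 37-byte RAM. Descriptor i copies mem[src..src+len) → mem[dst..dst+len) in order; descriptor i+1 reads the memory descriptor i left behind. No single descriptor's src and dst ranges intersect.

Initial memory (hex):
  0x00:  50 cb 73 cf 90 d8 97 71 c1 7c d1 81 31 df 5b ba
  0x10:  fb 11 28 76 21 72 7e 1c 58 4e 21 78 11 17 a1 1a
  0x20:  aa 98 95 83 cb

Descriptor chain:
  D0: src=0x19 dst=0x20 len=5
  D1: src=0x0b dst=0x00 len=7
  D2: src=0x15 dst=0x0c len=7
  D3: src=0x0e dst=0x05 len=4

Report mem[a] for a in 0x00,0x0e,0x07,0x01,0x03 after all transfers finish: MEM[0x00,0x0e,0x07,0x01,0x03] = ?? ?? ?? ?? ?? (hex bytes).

MEM[0x00,0x0e,0x07,0x01,0x03] = 81 1c 4e 31 5b

[0] 0x19->0x20 len=5 : 4e 21 78 11 17
[1] 0x0b->0x00 len=7 : 81 31 df 5b ba fb 11
[2] 0x15->0x0c len=7 : 72 7e 1c 58 4e 21 78
[3] 0x0e->0x05 len=4 : 1c 58 4e 21
query mem[0x00]=0x81, mem[0x0e]=0x1c, mem[0x07]=0x4e, mem[0x01]=0x31, mem[0x03]=0x5b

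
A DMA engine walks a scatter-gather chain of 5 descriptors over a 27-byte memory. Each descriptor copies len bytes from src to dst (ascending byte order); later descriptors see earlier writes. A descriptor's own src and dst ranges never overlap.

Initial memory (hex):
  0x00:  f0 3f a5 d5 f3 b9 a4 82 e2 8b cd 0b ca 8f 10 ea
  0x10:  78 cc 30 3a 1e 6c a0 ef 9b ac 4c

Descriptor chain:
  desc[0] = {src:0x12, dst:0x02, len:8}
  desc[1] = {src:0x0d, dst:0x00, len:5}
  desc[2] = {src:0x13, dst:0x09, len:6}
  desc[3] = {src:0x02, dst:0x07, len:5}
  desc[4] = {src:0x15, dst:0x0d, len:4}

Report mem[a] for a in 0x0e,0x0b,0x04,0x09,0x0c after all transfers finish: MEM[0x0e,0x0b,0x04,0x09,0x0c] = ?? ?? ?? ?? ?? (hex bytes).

#0 dst[0x02+8] := {0x30,0x3a,0x1e,0x6c,0xa0,0xef,0x9b,0xac}
#1 dst[0x00+5] := {0x8f,0x10,0xea,0x78,0xcc}
#2 dst[0x09+6] := {0x3a,0x1e,0x6c,0xa0,0xef,0x9b}
#3 dst[0x07+5] := {0xea,0x78,0xcc,0x6c,0xa0}
#4 dst[0x0d+4] := {0x6c,0xa0,0xef,0x9b}
query mem[0x0e]=0xa0, mem[0x0b]=0xa0, mem[0x04]=0xcc, mem[0x09]=0xcc, mem[0x0c]=0xa0

MEM[0x0e,0x0b,0x04,0x09,0x0c] = a0 a0 cc cc a0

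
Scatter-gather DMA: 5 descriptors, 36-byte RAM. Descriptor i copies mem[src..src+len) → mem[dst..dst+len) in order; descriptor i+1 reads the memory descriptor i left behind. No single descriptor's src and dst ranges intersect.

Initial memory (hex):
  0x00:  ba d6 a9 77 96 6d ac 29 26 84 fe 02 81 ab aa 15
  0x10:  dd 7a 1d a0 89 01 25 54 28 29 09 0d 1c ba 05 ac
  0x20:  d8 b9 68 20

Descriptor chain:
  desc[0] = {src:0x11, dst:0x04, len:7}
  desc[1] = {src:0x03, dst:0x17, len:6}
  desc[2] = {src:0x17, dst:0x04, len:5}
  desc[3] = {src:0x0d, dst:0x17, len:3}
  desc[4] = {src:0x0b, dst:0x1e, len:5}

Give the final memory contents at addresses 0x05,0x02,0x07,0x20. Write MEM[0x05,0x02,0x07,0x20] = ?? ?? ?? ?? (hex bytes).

MEM[0x05,0x02,0x07,0x20] = 7a a9 a0 ab

D0: mem[0x04..0x0a] <- [7a 1d a0 89 01 25 54]
D1: mem[0x17..0x1c] <- [77 7a 1d a0 89 01]
D2: mem[0x04..0x08] <- [77 7a 1d a0 89]
D3: mem[0x17..0x19] <- [ab aa 15]
D4: mem[0x1e..0x22] <- [02 81 ab aa 15]
query mem[0x05]=0x7a, mem[0x02]=0xa9, mem[0x07]=0xa0, mem[0x20]=0xab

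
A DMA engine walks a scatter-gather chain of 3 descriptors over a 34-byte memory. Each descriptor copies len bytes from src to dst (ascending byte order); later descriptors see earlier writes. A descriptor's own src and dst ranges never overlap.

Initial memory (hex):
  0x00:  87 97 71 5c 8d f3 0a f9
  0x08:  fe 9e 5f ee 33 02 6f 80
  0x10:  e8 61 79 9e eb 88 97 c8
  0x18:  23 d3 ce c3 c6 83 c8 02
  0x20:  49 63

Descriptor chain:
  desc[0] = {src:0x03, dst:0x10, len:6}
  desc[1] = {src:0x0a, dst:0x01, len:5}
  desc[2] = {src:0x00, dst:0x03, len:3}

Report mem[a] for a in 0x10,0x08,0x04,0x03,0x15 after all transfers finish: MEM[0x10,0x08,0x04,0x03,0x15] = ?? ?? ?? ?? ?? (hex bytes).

#0 dst[0x10+6] := {0x5c,0x8d,0xf3,0x0a,0xf9,0xfe}
#1 dst[0x01+5] := {0x5f,0xee,0x33,0x02,0x6f}
#2 dst[0x03+3] := {0x87,0x5f,0xee}
query mem[0x10]=0x5c, mem[0x08]=0xfe, mem[0x04]=0x5f, mem[0x03]=0x87, mem[0x15]=0xfe

MEM[0x10,0x08,0x04,0x03,0x15] = 5c fe 5f 87 fe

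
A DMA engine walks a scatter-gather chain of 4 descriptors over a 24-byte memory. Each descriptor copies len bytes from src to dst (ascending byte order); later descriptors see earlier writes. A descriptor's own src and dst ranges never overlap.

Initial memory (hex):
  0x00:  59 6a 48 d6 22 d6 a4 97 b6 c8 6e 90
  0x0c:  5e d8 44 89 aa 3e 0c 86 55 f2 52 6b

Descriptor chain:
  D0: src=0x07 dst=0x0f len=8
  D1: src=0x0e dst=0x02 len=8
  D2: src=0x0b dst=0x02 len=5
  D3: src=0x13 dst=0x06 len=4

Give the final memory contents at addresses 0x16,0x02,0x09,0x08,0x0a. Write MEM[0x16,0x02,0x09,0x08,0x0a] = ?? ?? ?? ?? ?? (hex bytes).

MEM[0x16,0x02,0x09,0x08,0x0a] = 44 90 44 d8 6e

#0 dst[0x0f+8] := {0x97,0xb6,0xc8,0x6e,0x90,0x5e,0xd8,0x44}
#1 dst[0x02+8] := {0x44,0x97,0xb6,0xc8,0x6e,0x90,0x5e,0xd8}
#2 dst[0x02+5] := {0x90,0x5e,0xd8,0x44,0x97}
#3 dst[0x06+4] := {0x90,0x5e,0xd8,0x44}
query mem[0x16]=0x44, mem[0x02]=0x90, mem[0x09]=0x44, mem[0x08]=0xd8, mem[0x0a]=0x6e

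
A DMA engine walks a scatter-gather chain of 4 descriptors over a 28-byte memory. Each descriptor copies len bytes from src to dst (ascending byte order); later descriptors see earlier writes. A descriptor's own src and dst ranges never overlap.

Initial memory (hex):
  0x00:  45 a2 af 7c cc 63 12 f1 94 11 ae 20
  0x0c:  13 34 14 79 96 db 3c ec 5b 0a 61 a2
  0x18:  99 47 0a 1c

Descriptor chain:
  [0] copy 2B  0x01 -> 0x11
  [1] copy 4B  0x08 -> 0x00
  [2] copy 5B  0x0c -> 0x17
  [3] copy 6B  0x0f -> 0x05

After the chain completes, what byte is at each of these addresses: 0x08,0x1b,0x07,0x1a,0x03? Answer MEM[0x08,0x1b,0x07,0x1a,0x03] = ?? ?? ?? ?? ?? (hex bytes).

D0: mem[0x11..0x12] <- [a2 af]
D1: mem[0x00..0x03] <- [94 11 ae 20]
D2: mem[0x17..0x1b] <- [13 34 14 79 96]
D3: mem[0x05..0x0a] <- [79 96 a2 af ec 5b]
query mem[0x08]=0xaf, mem[0x1b]=0x96, mem[0x07]=0xa2, mem[0x1a]=0x79, mem[0x03]=0x20

MEM[0x08,0x1b,0x07,0x1a,0x03] = af 96 a2 79 20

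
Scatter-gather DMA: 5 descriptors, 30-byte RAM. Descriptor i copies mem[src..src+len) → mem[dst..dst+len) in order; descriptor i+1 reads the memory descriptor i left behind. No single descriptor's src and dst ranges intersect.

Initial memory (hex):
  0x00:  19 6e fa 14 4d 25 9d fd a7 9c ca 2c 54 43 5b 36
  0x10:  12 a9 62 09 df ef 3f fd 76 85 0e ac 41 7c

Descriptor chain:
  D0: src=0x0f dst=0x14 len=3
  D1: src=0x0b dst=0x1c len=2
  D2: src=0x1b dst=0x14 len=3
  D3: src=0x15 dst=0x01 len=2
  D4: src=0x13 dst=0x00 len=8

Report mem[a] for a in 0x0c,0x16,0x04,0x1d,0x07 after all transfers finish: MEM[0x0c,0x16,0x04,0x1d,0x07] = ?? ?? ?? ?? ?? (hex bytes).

MEM[0x0c,0x16,0x04,0x1d,0x07] = 54 54 fd 54 0e

D0: mem[0x14..0x16] <- [36 12 a9]
D1: mem[0x1c..0x1d] <- [2c 54]
D2: mem[0x14..0x16] <- [ac 2c 54]
D3: mem[0x01..0x02] <- [2c 54]
D4: mem[0x00..0x07] <- [09 ac 2c 54 fd 76 85 0e]
query mem[0x0c]=0x54, mem[0x16]=0x54, mem[0x04]=0xfd, mem[0x1d]=0x54, mem[0x07]=0x0e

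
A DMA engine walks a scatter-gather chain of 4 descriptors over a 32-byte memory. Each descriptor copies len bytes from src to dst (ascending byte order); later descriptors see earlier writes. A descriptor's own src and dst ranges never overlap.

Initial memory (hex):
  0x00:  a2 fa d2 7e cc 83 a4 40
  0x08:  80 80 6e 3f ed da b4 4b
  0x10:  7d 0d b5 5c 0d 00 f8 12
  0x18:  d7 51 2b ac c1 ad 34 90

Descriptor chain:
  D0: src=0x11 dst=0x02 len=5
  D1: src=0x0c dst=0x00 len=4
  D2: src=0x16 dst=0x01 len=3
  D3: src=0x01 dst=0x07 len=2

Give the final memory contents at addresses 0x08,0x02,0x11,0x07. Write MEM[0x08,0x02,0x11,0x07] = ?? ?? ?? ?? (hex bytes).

MEM[0x08,0x02,0x11,0x07] = 12 12 0d f8

  after D0: wrote 5B at 0x02 = 0db55c0d00
  after D1: wrote 4B at 0x00 = eddab44b
  after D2: wrote 3B at 0x01 = f812d7
  after D3: wrote 2B at 0x07 = f812
query mem[0x08]=0x12, mem[0x02]=0x12, mem[0x11]=0x0d, mem[0x07]=0xf8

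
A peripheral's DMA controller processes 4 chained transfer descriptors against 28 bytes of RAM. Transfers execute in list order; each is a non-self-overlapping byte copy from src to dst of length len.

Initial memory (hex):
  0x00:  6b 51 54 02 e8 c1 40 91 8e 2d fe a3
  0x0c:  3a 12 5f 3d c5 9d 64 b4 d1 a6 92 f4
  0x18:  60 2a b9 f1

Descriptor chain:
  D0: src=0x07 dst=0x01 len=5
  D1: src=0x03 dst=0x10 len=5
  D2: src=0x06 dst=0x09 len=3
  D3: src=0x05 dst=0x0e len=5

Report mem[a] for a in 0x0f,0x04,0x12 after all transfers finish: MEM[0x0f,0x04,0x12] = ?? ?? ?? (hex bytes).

MEM[0x0f,0x04,0x12] = 40 fe 40

[0] 0x07->0x01 len=5 : 91 8e 2d fe a3
[1] 0x03->0x10 len=5 : 2d fe a3 40 91
[2] 0x06->0x09 len=3 : 40 91 8e
[3] 0x05->0x0e len=5 : a3 40 91 8e 40
query mem[0x0f]=0x40, mem[0x04]=0xfe, mem[0x12]=0x40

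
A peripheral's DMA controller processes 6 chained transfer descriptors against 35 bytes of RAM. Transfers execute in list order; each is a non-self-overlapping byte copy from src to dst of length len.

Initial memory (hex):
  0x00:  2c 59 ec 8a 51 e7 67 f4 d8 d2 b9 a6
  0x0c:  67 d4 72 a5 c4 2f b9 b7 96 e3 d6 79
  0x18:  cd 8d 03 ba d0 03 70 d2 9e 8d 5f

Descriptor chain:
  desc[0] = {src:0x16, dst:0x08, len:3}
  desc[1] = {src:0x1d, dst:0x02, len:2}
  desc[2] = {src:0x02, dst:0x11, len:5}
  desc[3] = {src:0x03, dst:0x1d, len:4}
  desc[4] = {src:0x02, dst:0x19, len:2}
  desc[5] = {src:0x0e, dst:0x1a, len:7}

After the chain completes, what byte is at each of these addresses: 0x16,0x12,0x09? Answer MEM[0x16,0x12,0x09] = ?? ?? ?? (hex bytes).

D0: mem[0x08..0x0a] <- [d6 79 cd]
D1: mem[0x02..0x03] <- [03 70]
D2: mem[0x11..0x15] <- [03 70 51 e7 67]
D3: mem[0x1d..0x20] <- [70 51 e7 67]
D4: mem[0x19..0x1a] <- [03 70]
D5: mem[0x1a..0x20] <- [72 a5 c4 03 70 51 e7]
query mem[0x16]=0xd6, mem[0x12]=0x70, mem[0x09]=0x79

MEM[0x16,0x12,0x09] = d6 70 79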